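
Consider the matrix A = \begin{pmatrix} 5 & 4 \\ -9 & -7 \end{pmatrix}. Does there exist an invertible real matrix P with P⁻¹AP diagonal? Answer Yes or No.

Characteristic polynomial: p(λ) = λ^2 + 2λ + 1 = (λ + 1)^2.
λ = -1 has algebraic multiplicity 2; rank(A + 1I) = 1, so geometric multiplicity = 1.
Geometric multiplicity < algebraic multiplicity, so A is not diagonalizable.

No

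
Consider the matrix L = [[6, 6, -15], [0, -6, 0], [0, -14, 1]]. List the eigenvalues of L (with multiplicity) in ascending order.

-6, 1, 6

Characteristic polynomial: p(λ) = λ^3 - λ^2 - 36λ + 36 = (λ - 6)(λ - 1)(λ + 6).
Roots (with multiplicity): -6, 1, 6.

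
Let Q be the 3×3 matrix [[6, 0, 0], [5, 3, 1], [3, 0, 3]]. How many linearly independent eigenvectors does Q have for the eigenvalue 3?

1

Q − 3I = [[3, 0, 0], [5, 0, 1], [3, 0, 0]].
This matrix has rank 2, so its null space has dimension 3 − 2 = 1.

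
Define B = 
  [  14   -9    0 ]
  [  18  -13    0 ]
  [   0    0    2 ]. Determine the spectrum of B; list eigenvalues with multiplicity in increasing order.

Characteristic polynomial: p(s) = s^3 - 3s^2 - 18s + 40 = (s - 5)(s - 2)(s + 4).
Roots (with multiplicity): -4, 2, 5.

-4, 2, 5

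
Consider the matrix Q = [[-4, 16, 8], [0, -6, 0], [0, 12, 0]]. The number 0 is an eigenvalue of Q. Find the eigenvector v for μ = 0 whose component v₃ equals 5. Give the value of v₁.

10

Q = [[-4, 16, 8], [0, -6, 0], [0, 12, 0]].
Solving (Q)v = 0 gives the eigenspace spanned by (10, 0, 5).
With v₃ = 5, v = (10, 0, 5), so v₁ = 10.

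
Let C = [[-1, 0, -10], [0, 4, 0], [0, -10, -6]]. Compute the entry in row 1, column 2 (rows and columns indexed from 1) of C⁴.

3100

Characteristic polynomial: λ^3 + 3λ^2 - 22λ - 24 = (λ - 4)(λ + 1)(λ + 6), so the eigenvalues are -6, -1, 4.
λ=-1: eigenvector (1, 0, 0).
λ=4: eigenvector (2, 1, -1).
λ=-6: eigenvector (2, 0, 1).
P = [[1, 2, 2], [0, 1, 0], [0, -1, 1]], D = diag(-1, 4, -6), P⁻¹ = [[1, -4, -2], [0, 1, 0], [0, 1, 1]].
C⁴ = P·diag(1, 256, 1296)·P⁻¹ = [[1, 3100, 2590], [0, 256, 0], [0, 1040, 1296]].
The requested entry is 3100.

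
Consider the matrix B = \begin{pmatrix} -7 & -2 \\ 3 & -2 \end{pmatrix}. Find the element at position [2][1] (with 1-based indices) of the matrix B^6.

Characteristic polynomial: s^2 + 9s + 20 = (s + 4)(s + 5), so the eigenvalues are -5, -4.
s=-5: eigenvector (1, -1).
s=-4: eigenvector (-2, 3).
P = [[1, -2], [-1, 3]], D = diag(-5, -4), P⁻¹ = [[3, 2], [1, 1]].
B⁶ = P·diag(15625, 4096)·P⁻¹ = [[38683, 23058], [-34587, -18962]].
The requested entry is -34587.

-34587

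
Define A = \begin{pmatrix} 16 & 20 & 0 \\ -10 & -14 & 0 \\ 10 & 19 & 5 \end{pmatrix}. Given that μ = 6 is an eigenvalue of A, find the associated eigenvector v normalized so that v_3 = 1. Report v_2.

A − 6I = [[10, 20, 0], [-10, -20, 0], [10, 19, -1]].
Solving (A − 6I)v = 0 gives the eigenspace spanned by (2, -1, 1).
With v_3 = 1, v = (2, -1, 1), so v_2 = -1.

-1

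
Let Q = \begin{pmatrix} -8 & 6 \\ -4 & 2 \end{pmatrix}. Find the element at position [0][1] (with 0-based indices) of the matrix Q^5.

Characteristic polynomial: λ^2 + 6λ + 8 = (λ + 2)(λ + 4), so the eigenvalues are -4, -2.
λ=-2: eigenvector (1, 1).
λ=-4: eigenvector (-3, -2).
P = [[1, -3], [1, -2]], D = diag(-2, -4), P⁻¹ = [[-2, 3], [-1, 1]].
Q⁵ = P·diag(-32, -1024)·P⁻¹ = [[-3008, 2976], [-1984, 1952]].
The requested entry is 2976.

2976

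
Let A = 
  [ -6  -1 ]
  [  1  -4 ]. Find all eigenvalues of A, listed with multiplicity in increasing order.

-5, -5

Characteristic polynomial: p(μ) = μ^2 + 10μ + 25 = (μ + 5)^2.
Roots (with multiplicity): -5, -5.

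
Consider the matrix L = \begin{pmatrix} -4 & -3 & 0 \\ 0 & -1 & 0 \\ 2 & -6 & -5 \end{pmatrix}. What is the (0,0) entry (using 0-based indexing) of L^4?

256

Characteristic polynomial: t^3 + 10t^2 + 29t + 20 = (t + 1)(t + 4)(t + 5), so the eigenvalues are -5, -4, -1.
t=-1: eigenvector (-1, 1, -2).
t=-4: eigenvector (1, 0, 2).
t=-5: eigenvector (0, 0, 1).
P = [[-1, 1, 0], [1, 0, 0], [-2, 2, 1]], D = diag(-1, -4, -5), P⁻¹ = [[0, 1, 0], [1, 1, 0], [-2, 0, 1]].
L⁴ = P·diag(1, 256, 625)·P⁻¹ = [[256, 255, 0], [0, 1, 0], [-738, 510, 625]].
The requested entry is 256.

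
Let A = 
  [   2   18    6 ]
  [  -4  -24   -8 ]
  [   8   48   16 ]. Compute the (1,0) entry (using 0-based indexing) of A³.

-112

Characteristic polynomial: μ^3 + 6μ^2 + 8μ = μ(μ + 2)(μ + 4), so the eigenvalues are -4, -2, 0.
μ=-2: eigenvector (3, -2, 4).
μ=-4: eigenvector (-1, 1, -2).
μ=0: eigenvector (0, -1, 3).
P = [[3, -1, 0], [-2, 1, -1], [4, -2, 3]], D = diag(-2, -4, 0), P⁻¹ = [[1, 3, 1], [2, 9, 3], [0, 2, 1]].
A³ = P·diag(-8, -64, 0)·P⁻¹ = [[104, 504, 168], [-112, -528, -176], [224, 1056, 352]].
The requested entry is -112.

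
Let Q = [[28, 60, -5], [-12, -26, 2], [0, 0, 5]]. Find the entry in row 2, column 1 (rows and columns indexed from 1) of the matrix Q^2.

-24

Characteristic polynomial: μ^3 - 7μ^2 + 2μ + 40 = (μ - 5)(μ - 4)(μ + 2), so the eigenvalues are -2, 4, 5.
μ=4: eigenvector (5, -2, 0).
μ=-2: eigenvector (-2, 1, 0).
μ=5: eigenvector (-5, 2, 1).
P = [[5, -2, -5], [-2, 1, 2], [0, 0, 1]], D = diag(4, -2, 5), P⁻¹ = [[1, 2, 1], [2, 5, 0], [0, 0, 1]].
Q² = P·diag(16, 4, 25)·P⁻¹ = [[64, 120, -45], [-24, -44, 18], [0, 0, 25]].
The requested entry is -24.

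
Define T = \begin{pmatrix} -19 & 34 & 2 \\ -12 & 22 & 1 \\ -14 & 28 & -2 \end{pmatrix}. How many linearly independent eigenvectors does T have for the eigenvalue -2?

T + 2I = [[-17, 34, 2], [-12, 24, 1], [-14, 28, 0]].
This matrix has rank 2, so its null space has dimension 3 − 2 = 1.

1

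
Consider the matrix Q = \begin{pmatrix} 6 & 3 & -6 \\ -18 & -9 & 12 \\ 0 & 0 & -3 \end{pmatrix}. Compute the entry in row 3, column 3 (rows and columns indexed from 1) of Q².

Characteristic polynomial: λ^3 + 6λ^2 + 9λ = λ(λ + 3)^2, so the eigenvalues are -3, -3, 0.
λ=-3: eigenvector (1, -3, 0).
λ=0: eigenvector (-1, 2, 0).
λ=-3: eigenvector (2, -4, 1).
P = [[1, -1, 2], [-3, 2, -4], [0, 0, 1]], D = diag(-3, 0, -3), P⁻¹ = [[-2, -1, 0], [-3, -1, 2], [0, 0, 1]].
Q² = P·diag(9, 0, 9)·P⁻¹ = [[-18, -9, 18], [54, 27, -36], [0, 0, 9]].
The requested entry is 9.

9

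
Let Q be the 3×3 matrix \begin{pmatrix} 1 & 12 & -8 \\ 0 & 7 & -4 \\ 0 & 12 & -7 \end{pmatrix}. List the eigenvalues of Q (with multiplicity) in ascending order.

Characteristic polynomial: p(μ) = μ^3 - μ^2 - μ + 1 = (μ - 1)^2(μ + 1).
Roots (with multiplicity): -1, 1, 1.

-1, 1, 1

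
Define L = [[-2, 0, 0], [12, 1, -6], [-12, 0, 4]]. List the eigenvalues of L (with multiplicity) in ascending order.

Characteristic polynomial: p(s) = s^3 - 3s^2 - 6s + 8 = (s - 4)(s - 1)(s + 2).
Roots (with multiplicity): -2, 1, 4.

-2, 1, 4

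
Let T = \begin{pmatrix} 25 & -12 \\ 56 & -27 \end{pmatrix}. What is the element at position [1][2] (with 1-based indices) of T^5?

-732

Characteristic polynomial: λ^2 + 2λ - 3 = (λ - 1)(λ + 3), so the eigenvalues are -3, 1.
λ=-3: eigenvector (3, 7).
λ=1: eigenvector (-1, -2).
P = [[3, -1], [7, -2]], D = diag(-3, 1), P⁻¹ = [[-2, 1], [-7, 3]].
T⁵ = P·diag(-243, 1)·P⁻¹ = [[1465, -732], [3416, -1707]].
The requested entry is -732.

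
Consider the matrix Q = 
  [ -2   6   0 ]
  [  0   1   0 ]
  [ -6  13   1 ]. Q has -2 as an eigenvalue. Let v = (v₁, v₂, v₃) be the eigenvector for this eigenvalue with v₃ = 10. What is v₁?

5

Q + 2I = [[0, 6, 0], [0, 3, 0], [-6, 13, 3]].
Solving (Q + 2I)v = 0 gives the eigenspace spanned by (5, 0, 10).
With v₃ = 10, v = (5, 0, 10), so v₁ = 5.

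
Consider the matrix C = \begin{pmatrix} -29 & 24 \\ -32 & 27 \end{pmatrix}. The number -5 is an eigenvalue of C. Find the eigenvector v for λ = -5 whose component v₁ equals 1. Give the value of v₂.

C + 5I = [[-24, 24], [-32, 32]].
Solving (C + 5I)v = 0 gives the eigenspace spanned by (1, 1).
With v₁ = 1, v = (1, 1), so v₂ = 1.

1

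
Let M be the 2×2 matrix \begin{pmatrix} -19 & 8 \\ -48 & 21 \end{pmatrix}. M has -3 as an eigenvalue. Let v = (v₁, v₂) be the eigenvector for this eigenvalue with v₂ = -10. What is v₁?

-5

M + 3I = [[-16, 8], [-48, 24]].
Solving (M + 3I)v = 0 gives the eigenspace spanned by (-5, -10).
With v₂ = -10, v = (-5, -10), so v₁ = -5.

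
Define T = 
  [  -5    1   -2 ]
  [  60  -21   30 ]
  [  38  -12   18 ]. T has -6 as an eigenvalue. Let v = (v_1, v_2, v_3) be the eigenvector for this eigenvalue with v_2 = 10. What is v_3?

5

T + 6I = [[1, 1, -2], [60, -15, 30], [38, -12, 24]].
Solving (T + 6I)v = 0 gives the eigenspace spanned by (0, 10, 5).
With v_2 = 10, v = (0, 10, 5), so v_3 = 5.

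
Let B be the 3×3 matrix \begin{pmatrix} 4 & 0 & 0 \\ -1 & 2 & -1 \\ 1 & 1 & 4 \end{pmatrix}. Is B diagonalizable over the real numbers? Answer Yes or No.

Characteristic polynomial: p(μ) = μ^3 - 10μ^2 + 33μ - 36 = (μ - 4)(μ - 3)^2.
μ = 3 has algebraic multiplicity 2; rank(B − 3I) = 2, so geometric multiplicity = 1.
Geometric multiplicity < algebraic multiplicity, so B is not diagonalizable.

No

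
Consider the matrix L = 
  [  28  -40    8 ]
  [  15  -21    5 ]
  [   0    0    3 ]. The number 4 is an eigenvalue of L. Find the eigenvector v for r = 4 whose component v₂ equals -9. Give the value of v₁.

L − 4I = [[24, -40, 8], [15, -25, 5], [0, 0, -1]].
Solving (L − 4I)v = 0 gives the eigenspace spanned by (-15, -9, 0).
With v₂ = -9, v = (-15, -9, 0), so v₁ = -15.

-15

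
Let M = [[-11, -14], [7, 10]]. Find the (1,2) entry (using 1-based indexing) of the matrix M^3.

Characteristic polynomial: λ^2 + λ - 12 = (λ - 3)(λ + 4), so the eigenvalues are -4, 3.
λ=3: eigenvector (-1, 1).
λ=-4: eigenvector (2, -1).
P = [[-1, 2], [1, -1]], D = diag(3, -4), P⁻¹ = [[1, 2], [1, 1]].
M³ = P·diag(27, -64)·P⁻¹ = [[-155, -182], [91, 118]].
The requested entry is -182.

-182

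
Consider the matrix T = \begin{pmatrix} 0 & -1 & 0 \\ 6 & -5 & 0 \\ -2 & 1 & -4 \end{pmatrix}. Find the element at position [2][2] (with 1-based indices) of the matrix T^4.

211

Characteristic polynomial: s^3 + 9s^2 + 26s + 24 = (s + 2)(s + 3)(s + 4), so the eigenvalues are -4, -3, -2.
s=-2: eigenvector (1, 2, 0).
s=-3: eigenvector (1, 3, 1).
s=-4: eigenvector (0, 0, 1).
P = [[1, 1, 0], [2, 3, 0], [0, 1, 1]], D = diag(-2, -3, -4), P⁻¹ = [[3, -1, 0], [-2, 1, 0], [2, -1, 1]].
T⁴ = P·diag(16, 81, 256)·P⁻¹ = [[-114, 65, 0], [-390, 211, 0], [350, -175, 256]].
The requested entry is 211.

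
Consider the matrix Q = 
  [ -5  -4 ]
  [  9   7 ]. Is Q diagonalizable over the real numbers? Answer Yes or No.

No

Characteristic polynomial: p(t) = t^2 - 2t + 1 = (t - 1)^2.
t = 1 has algebraic multiplicity 2; rank(Q − 1I) = 1, so geometric multiplicity = 1.
Geometric multiplicity < algebraic multiplicity, so Q is not diagonalizable.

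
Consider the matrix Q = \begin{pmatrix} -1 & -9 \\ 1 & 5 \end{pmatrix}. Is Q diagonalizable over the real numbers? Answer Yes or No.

Characteristic polynomial: p(λ) = λ^2 - 4λ + 4 = (λ - 2)^2.
λ = 2 has algebraic multiplicity 2; rank(Q − 2I) = 1, so geometric multiplicity = 1.
Geometric multiplicity < algebraic multiplicity, so Q is not diagonalizable.

No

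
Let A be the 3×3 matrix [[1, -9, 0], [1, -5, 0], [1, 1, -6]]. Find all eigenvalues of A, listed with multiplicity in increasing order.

-6, -2, -2

Characteristic polynomial: p(t) = t^3 + 10t^2 + 28t + 24 = (t + 2)^2(t + 6).
Roots (with multiplicity): -6, -2, -2.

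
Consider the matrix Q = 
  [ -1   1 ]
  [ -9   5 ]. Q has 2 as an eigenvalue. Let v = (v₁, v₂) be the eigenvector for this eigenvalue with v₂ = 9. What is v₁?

Q − 2I = [[-3, 1], [-9, 3]].
Solving (Q − 2I)v = 0 gives the eigenspace spanned by (3, 9).
With v₂ = 9, v = (3, 9), so v₁ = 3.

3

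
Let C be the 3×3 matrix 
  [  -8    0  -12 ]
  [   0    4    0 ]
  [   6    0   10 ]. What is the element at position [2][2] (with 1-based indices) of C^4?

Characteristic polynomial: λ^3 - 6λ^2 + 32 = (λ - 4)^2(λ + 2), so the eigenvalues are -2, 4, 4.
λ=-2: eigenvector (2, 0, -1).
λ=4: eigenvector (0, 1, 0).
λ=4: eigenvector (-1, 0, 1).
P = [[2, 0, -1], [0, 1, 0], [-1, 0, 1]], D = diag(-2, 4, 4), P⁻¹ = [[1, 0, 1], [0, 1, 0], [1, 0, 2]].
C⁴ = P·diag(16, 256, 256)·P⁻¹ = [[-224, 0, -480], [0, 256, 0], [240, 0, 496]].
The requested entry is 256.

256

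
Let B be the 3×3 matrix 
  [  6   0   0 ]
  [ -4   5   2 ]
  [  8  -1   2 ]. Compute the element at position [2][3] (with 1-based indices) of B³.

Characteristic polynomial: μ^3 - 13μ^2 + 54μ - 72 = (μ - 6)(μ - 4)(μ - 3), so the eigenvalues are 3, 4, 6.
μ=6: eigenvector (1, 0, 2).
μ=3: eigenvector (0, 1, -1).
μ=4: eigenvector (0, 2, -1).
P = [[1, 0, 0], [0, 1, 2], [2, -1, -1]], D = diag(6, 3, 4), P⁻¹ = [[1, 0, 0], [4, -1, -2], [-2, 1, 1]].
B³ = P·diag(216, 27, 64)·P⁻¹ = [[216, 0, 0], [-148, 101, 74], [452, -37, -10]].
The requested entry is 74.

74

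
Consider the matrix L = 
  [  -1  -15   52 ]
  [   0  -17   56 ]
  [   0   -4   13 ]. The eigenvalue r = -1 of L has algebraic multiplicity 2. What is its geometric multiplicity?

1

L + 1I = [[0, -15, 52], [0, -16, 56], [0, -4, 14]].
This matrix has rank 2, so its null space has dimension 3 − 2 = 1.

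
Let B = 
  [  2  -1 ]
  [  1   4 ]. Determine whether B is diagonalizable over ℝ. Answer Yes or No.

Characteristic polynomial: p(t) = t^2 - 6t + 9 = (t - 3)^2.
t = 3 has algebraic multiplicity 2; rank(B − 3I) = 1, so geometric multiplicity = 1.
Geometric multiplicity < algebraic multiplicity, so B is not diagonalizable.

No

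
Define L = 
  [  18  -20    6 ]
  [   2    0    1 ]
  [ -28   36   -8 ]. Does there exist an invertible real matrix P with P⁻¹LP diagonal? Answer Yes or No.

No

Characteristic polynomial: p(s) = s^3 - 10s^2 + 28s - 24 = (s - 6)(s - 2)^2.
s = 2 has algebraic multiplicity 2; rank(L − 2I) = 2, so geometric multiplicity = 1.
Geometric multiplicity < algebraic multiplicity, so L is not diagonalizable.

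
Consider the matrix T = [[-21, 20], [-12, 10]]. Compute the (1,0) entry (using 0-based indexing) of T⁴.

8052

Characteristic polynomial: μ^2 + 11μ + 30 = (μ + 5)(μ + 6), so the eigenvalues are -6, -5.
μ=-6: eigenvector (4, 3).
μ=-5: eigenvector (5, 4).
P = [[4, 5], [3, 4]], D = diag(-6, -5), P⁻¹ = [[4, -5], [-3, 4]].
T⁴ = P·diag(1296, 625)·P⁻¹ = [[11361, -13420], [8052, -9440]].
The requested entry is 8052.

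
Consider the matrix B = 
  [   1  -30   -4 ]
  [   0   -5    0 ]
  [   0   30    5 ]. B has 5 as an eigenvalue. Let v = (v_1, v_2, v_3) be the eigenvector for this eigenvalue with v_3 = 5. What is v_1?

-5

B − 5I = [[-4, -30, -4], [0, -10, 0], [0, 30, 0]].
Solving (B − 5I)v = 0 gives the eigenspace spanned by (-5, 0, 5).
With v_3 = 5, v = (-5, 0, 5), so v_1 = -5.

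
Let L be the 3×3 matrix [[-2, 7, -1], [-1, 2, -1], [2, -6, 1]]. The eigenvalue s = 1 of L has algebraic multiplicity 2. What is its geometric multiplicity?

1

L − 1I = [[-3, 7, -1], [-1, 1, -1], [2, -6, 0]].
This matrix has rank 2, so its null space has dimension 3 − 2 = 1.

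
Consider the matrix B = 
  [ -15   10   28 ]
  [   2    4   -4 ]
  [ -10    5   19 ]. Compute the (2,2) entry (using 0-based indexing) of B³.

259

Characteristic polynomial: μ^3 - 8μ^2 + 11μ + 20 = (μ - 5)(μ - 4)(μ + 1), so the eigenvalues are -1, 4, 5.
μ=5: eigenvector (1, 2, 0).
μ=-1: eigenvector (2, 0, 1).
μ=4: eigenvector (2, 1, 1).
P = [[1, 2, 2], [2, 0, 1], [0, 1, 1]], D = diag(5, -1, 4), P⁻¹ = [[1, 0, -2], [2, -1, -3], [-2, 1, 4]].
B³ = P·diag(125, -1, 64)·P⁻¹ = [[-135, 130, 268], [122, 64, -244], [-130, 65, 259]].
The requested entry is 259.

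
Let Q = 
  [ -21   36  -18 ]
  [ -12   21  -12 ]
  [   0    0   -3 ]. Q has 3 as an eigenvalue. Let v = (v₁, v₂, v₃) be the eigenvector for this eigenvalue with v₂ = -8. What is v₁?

-12

Q − 3I = [[-24, 36, -18], [-12, 18, -12], [0, 0, -6]].
Solving (Q − 3I)v = 0 gives the eigenspace spanned by (-12, -8, 0).
With v₂ = -8, v = (-12, -8, 0), so v₁ = -12.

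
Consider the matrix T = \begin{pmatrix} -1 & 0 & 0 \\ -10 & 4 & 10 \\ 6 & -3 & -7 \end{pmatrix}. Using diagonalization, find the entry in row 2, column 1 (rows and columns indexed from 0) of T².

Characteristic polynomial: μ^3 + 4μ^2 + 5μ + 2 = (μ + 1)^2(μ + 2), so the eigenvalues are -2, -1, -1.
μ=-1: eigenvector (0, 2, -1).
μ=-2: eigenvector (0, 5, -3).
μ=-1: eigenvector (1, 0, 1).
P = [[0, 0, 1], [2, 5, 0], [-1, -3, 1]], D = diag(-1, -2, -1), P⁻¹ = [[-5, 3, 5], [2, -1, -2], [1, 0, 0]].
T² = P·diag(1, 4, 1)·P⁻¹ = [[1, 0, 0], [30, -14, -30], [-18, 9, 19]].
The requested entry is 9.

9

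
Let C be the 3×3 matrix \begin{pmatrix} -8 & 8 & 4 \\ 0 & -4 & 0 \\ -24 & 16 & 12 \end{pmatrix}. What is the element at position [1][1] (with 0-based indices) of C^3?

-64

Characteristic polynomial: λ^3 - 16λ = λ(λ - 4)(λ + 4), so the eigenvalues are -4, 0, 4.
λ=0: eigenvector (1, 0, 2).
λ=-4: eigenvector (-2, 1, -4).
λ=4: eigenvector (1, 0, 3).
P = [[1, -2, 1], [0, 1, 0], [2, -4, 3]], D = diag(0, -4, 4), P⁻¹ = [[3, 2, -1], [0, 1, 0], [-2, 0, 1]].
C³ = P·diag(0, -64, 64)·P⁻¹ = [[-128, 128, 64], [0, -64, 0], [-384, 256, 192]].
The requested entry is -64.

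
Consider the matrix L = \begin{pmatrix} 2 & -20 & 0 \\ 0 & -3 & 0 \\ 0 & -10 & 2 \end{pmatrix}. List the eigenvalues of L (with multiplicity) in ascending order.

Characteristic polynomial: p(λ) = λ^3 - λ^2 - 8λ + 12 = (λ - 2)^2(λ + 3).
Roots (with multiplicity): -3, 2, 2.

-3, 2, 2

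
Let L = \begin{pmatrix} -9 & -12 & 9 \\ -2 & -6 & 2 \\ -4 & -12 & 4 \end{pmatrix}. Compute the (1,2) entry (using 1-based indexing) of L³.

-432

Characteristic polynomial: μ^3 + 11μ^2 + 30μ = μ(μ + 5)(μ + 6), so the eigenvalues are -6, -5, 0.
μ=-5: eigenvector (-3, -2, -4).
μ=-6: eigenvector (2, 1, 2).
μ=0: eigenvector (1, 0, 1).
P = [[-3, 2, 1], [-2, 1, 0], [-4, 2, 1]], D = diag(-5, -6, 0), P⁻¹ = [[1, 0, -1], [2, 1, -2], [0, -2, 1]].
L³ = P·diag(-125, -216, 0)·P⁻¹ = [[-489, -432, 489], [-182, -216, 182], [-364, -432, 364]].
The requested entry is -432.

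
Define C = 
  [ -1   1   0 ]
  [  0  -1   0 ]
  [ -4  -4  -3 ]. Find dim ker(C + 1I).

1

C + 1I = [[0, 1, 0], [0, 0, 0], [-4, -4, -2]].
This matrix has rank 2, so its null space has dimension 3 − 2 = 1.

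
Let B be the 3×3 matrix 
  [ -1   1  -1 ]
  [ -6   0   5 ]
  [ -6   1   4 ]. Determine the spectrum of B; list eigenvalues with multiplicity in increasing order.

Characteristic polynomial: p(s) = s^3 - 3s^2 - 9s - 5 = (s - 5)(s + 1)^2.
Roots (with multiplicity): -1, -1, 5.

-1, -1, 5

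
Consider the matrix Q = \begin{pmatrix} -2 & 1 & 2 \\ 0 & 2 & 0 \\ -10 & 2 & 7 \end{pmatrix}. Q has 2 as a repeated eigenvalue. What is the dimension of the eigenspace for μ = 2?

1

Q − 2I = [[-4, 1, 2], [0, 0, 0], [-10, 2, 5]].
This matrix has rank 2, so its null space has dimension 3 − 2 = 1.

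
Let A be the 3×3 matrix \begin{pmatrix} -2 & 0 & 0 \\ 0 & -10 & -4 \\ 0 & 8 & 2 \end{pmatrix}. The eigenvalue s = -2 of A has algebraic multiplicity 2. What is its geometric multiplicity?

2

A + 2I = [[0, 0, 0], [0, -8, -4], [0, 8, 4]].
This matrix has rank 1, so its null space has dimension 3 − 1 = 2.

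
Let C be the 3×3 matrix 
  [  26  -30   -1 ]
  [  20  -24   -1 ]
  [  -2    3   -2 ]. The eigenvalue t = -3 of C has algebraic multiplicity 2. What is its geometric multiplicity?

C + 3I = [[29, -30, -1], [20, -21, -1], [-2, 3, 1]].
This matrix has rank 2, so its null space has dimension 3 − 2 = 1.

1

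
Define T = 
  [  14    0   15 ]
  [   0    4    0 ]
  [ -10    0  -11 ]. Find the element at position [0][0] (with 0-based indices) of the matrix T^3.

194

Characteristic polynomial: λ^3 - 7λ^2 + 8λ + 16 = (λ - 4)^2(λ + 1), so the eigenvalues are -1, 4, 4.
λ=4: eigenvector (3, 0, -2).
λ=4: eigenvector (0, 1, 0).
λ=-1: eigenvector (-1, 0, 1).
P = [[3, 0, -1], [0, 1, 0], [-2, 0, 1]], D = diag(4, 4, -1), P⁻¹ = [[1, 0, 1], [0, 1, 0], [2, 0, 3]].
T³ = P·diag(64, 64, -1)·P⁻¹ = [[194, 0, 195], [0, 64, 0], [-130, 0, -131]].
The requested entry is 194.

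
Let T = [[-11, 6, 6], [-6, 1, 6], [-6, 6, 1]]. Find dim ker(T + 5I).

2

T + 5I = [[-6, 6, 6], [-6, 6, 6], [-6, 6, 6]].
This matrix has rank 1, so its null space has dimension 3 − 1 = 2.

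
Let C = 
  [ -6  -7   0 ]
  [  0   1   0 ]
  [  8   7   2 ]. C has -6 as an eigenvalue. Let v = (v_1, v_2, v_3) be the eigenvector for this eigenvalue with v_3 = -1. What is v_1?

1

C + 6I = [[0, -7, 0], [0, 7, 0], [8, 7, 8]].
Solving (C + 6I)v = 0 gives the eigenspace spanned by (1, 0, -1).
With v_3 = -1, v = (1, 0, -1), so v_1 = 1.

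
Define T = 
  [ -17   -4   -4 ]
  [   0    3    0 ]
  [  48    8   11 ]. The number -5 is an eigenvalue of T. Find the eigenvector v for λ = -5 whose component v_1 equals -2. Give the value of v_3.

T + 5I = [[-12, -4, -4], [0, 8, 0], [48, 8, 16]].
Solving (T + 5I)v = 0 gives the eigenspace spanned by (-2, 0, 6).
With v_1 = -2, v = (-2, 0, 6), so v_3 = 6.

6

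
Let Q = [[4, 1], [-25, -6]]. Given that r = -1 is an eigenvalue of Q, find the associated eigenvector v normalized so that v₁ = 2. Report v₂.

-10

Q + 1I = [[5, 1], [-25, -5]].
Solving (Q + 1I)v = 0 gives the eigenspace spanned by (2, -10).
With v₁ = 2, v = (2, -10), so v₂ = -10.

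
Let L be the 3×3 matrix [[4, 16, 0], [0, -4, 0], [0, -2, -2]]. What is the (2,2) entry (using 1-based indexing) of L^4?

256

Characteristic polynomial: s^3 + 2s^2 - 16s - 32 = (s - 4)(s + 2)(s + 4), so the eigenvalues are -4, -2, 4.
s=4: eigenvector (1, 0, 0).
s=-4: eigenvector (-2, 1, 1).
s=-2: eigenvector (0, 0, 1).
P = [[1, -2, 0], [0, 1, 0], [0, 1, 1]], D = diag(4, -4, -2), P⁻¹ = [[1, 2, 0], [0, 1, 0], [0, -1, 1]].
L⁴ = P·diag(256, 256, 16)·P⁻¹ = [[256, 0, 0], [0, 256, 0], [0, 240, 16]].
The requested entry is 256.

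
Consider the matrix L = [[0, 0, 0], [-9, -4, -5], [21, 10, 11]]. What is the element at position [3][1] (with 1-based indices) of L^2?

Characteristic polynomial: μ^3 - 7μ^2 + 6μ = μ(μ - 6)(μ - 1), so the eigenvalues are 0, 1, 6.
μ=0: eigenvector (1, -1, -1).
μ=6: eigenvector (0, -1, 2).
μ=1: eigenvector (0, 1, -1).
P = [[1, 0, 0], [-1, -1, 1], [-1, 2, -1]], D = diag(0, 6, 1), P⁻¹ = [[1, 0, 0], [2, 1, 1], [3, 2, 1]].
L² = P·diag(0, 36, 1)·P⁻¹ = [[0, 0, 0], [-69, -34, -35], [141, 70, 71]].
The requested entry is 141.

141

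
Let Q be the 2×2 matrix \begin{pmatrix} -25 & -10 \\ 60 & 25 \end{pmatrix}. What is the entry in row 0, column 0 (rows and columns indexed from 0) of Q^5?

Characteristic polynomial: t^2 - 25 = (t - 5)(t + 5), so the eigenvalues are -5, 5.
t=-5: eigenvector (1, -2).
t=5: eigenvector (-1, 3).
P = [[1, -1], [-2, 3]], D = diag(-5, 5), P⁻¹ = [[3, 1], [2, 1]].
Q⁵ = P·diag(-3125, 3125)·P⁻¹ = [[-15625, -6250], [37500, 15625]].
The requested entry is -15625.

-15625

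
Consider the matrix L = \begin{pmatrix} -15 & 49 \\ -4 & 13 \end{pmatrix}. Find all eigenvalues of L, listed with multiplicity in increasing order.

Characteristic polynomial: p(μ) = μ^2 + 2μ + 1 = (μ + 1)^2.
Roots (with multiplicity): -1, -1.

-1, -1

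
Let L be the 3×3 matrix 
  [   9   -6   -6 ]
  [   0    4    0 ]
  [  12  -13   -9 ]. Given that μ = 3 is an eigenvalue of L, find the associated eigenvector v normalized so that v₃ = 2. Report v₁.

2

L − 3I = [[6, -6, -6], [0, 1, 0], [12, -13, -12]].
Solving (L − 3I)v = 0 gives the eigenspace spanned by (2, 0, 2).
With v₃ = 2, v = (2, 0, 2), so v₁ = 2.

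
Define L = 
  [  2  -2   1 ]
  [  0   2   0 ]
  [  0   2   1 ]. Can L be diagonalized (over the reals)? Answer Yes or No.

Characteristic polynomial: p(r) = r^3 - 5r^2 + 8r - 4 = (r - 2)^2(r - 1).
r = 2 has algebraic multiplicity 2; rank(L − 2I) = 1, so geometric multiplicity = 2.
Every eigenvalue has geometric = algebraic multiplicity, so L is diagonalizable.

Yes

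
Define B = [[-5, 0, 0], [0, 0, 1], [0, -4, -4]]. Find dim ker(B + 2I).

1

B + 2I = [[-3, 0, 0], [0, 2, 1], [0, -4, -2]].
This matrix has rank 2, so its null space has dimension 3 − 2 = 1.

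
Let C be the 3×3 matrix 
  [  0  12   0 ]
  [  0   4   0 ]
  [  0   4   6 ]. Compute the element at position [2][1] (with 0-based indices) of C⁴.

2080

Characteristic polynomial: t^3 - 10t^2 + 24t = t(t - 6)(t - 4), so the eigenvalues are 0, 4, 6.
t=6: eigenvector (0, 0, 1).
t=4: eigenvector (3, 1, -2).
t=0: eigenvector (1, 0, 0).
P = [[0, 3, 1], [0, 1, 0], [1, -2, 0]], D = diag(6, 4, 0), P⁻¹ = [[0, 2, 1], [0, 1, 0], [1, -3, 0]].
C⁴ = P·diag(1296, 256, 0)·P⁻¹ = [[0, 768, 0], [0, 256, 0], [0, 2080, 1296]].
The requested entry is 2080.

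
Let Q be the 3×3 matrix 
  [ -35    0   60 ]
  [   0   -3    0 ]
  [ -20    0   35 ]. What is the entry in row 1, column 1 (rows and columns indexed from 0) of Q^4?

Characteristic polynomial: λ^3 + 3λ^2 - 25λ - 75 = (λ - 5)(λ + 3)(λ + 5), so the eigenvalues are -5, -3, 5.
λ=5: eigenvector (-3, 0, -2).
λ=-3: eigenvector (0, 1, 0).
λ=-5: eigenvector (2, 0, 1).
P = [[-3, 0, 2], [0, 1, 0], [-2, 0, 1]], D = diag(5, -3, -5), P⁻¹ = [[1, 0, -2], [0, 1, 0], [2, 0, -3]].
Q⁴ = P·diag(625, 81, 625)·P⁻¹ = [[625, 0, 0], [0, 81, 0], [0, 0, 625]].
The requested entry is 81.

81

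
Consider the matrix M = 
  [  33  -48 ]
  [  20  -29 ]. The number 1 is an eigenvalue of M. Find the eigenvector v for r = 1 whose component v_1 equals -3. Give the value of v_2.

M − 1I = [[32, -48], [20, -30]].
Solving (M − 1I)v = 0 gives the eigenspace spanned by (-3, -2).
With v_1 = -3, v = (-3, -2), so v_2 = -2.

-2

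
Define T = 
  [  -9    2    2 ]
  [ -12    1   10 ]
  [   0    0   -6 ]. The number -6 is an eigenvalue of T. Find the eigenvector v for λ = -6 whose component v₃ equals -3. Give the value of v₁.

-6

T + 6I = [[-3, 2, 2], [-12, 7, 10], [0, 0, 0]].
Solving (T + 6I)v = 0 gives the eigenspace spanned by (-6, -6, -3).
With v₃ = -3, v = (-6, -6, -3), so v₁ = -6.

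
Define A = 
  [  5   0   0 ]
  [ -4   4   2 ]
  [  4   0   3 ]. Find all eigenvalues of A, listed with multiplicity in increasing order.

3, 4, 5

Characteristic polynomial: p(t) = t^3 - 12t^2 + 47t - 60 = (t - 5)(t - 4)(t - 3).
Roots (with multiplicity): 3, 4, 5.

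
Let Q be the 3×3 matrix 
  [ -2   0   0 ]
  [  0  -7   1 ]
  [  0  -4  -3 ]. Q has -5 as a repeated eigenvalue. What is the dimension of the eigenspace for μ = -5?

Q + 5I = [[3, 0, 0], [0, -2, 1], [0, -4, 2]].
This matrix has rank 2, so its null space has dimension 3 − 2 = 1.

1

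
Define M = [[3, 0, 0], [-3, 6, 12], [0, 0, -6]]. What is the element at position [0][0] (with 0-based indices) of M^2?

9

Characteristic polynomial: s^3 - 3s^2 - 36s + 108 = (s - 6)(s - 3)(s + 6), so the eigenvalues are -6, 3, 6.
s=6: eigenvector (0, 1, 0).
s=3: eigenvector (1, 1, 0).
s=-6: eigenvector (0, -1, 1).
P = [[0, 1, 0], [1, 1, -1], [0, 0, 1]], D = diag(6, 3, -6), P⁻¹ = [[-1, 1, 1], [1, 0, 0], [0, 0, 1]].
M² = P·diag(36, 9, 36)·P⁻¹ = [[9, 0, 0], [-27, 36, 0], [0, 0, 36]].
The requested entry is 9.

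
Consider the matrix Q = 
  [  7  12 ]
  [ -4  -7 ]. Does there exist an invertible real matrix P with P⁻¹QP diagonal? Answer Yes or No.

Characteristic polynomial: p(t) = t^2 - 1 = (t - 1)(t + 1).
All 2 eigenvalues are distinct, so Q is diagonalizable.

Yes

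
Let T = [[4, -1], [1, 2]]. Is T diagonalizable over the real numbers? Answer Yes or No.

No

Characteristic polynomial: p(μ) = μ^2 - 6μ + 9 = (μ - 3)^2.
μ = 3 has algebraic multiplicity 2; rank(T − 3I) = 1, so geometric multiplicity = 1.
Geometric multiplicity < algebraic multiplicity, so T is not diagonalizable.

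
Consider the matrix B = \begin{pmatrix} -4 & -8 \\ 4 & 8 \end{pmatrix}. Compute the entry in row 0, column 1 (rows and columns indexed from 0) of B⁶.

Characteristic polynomial: λ^2 - 4λ = λ(λ - 4), so the eigenvalues are 0, 4.
λ=0: eigenvector (-2, 1).
λ=4: eigenvector (1, -1).
P = [[-2, 1], [1, -1]], D = diag(0, 4), P⁻¹ = [[-1, -1], [-1, -2]].
B⁶ = P·diag(0, 4096)·P⁻¹ = [[-4096, -8192], [4096, 8192]].
The requested entry is -8192.

-8192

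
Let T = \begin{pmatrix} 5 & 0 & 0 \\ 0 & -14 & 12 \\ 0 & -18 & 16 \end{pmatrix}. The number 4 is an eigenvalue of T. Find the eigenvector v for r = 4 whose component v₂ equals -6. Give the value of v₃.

-9

T − 4I = [[1, 0, 0], [0, -18, 12], [0, -18, 12]].
Solving (T − 4I)v = 0 gives the eigenspace spanned by (0, -6, -9).
With v₂ = -6, v = (0, -6, -9), so v₃ = -9.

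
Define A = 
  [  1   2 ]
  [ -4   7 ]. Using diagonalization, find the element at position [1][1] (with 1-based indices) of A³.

Characteristic polynomial: λ^2 - 8λ + 15 = (λ - 5)(λ - 3), so the eigenvalues are 3, 5.
λ=5: eigenvector (-1, -2).
λ=3: eigenvector (1, 1).
P = [[-1, 1], [-2, 1]], D = diag(5, 3), P⁻¹ = [[1, -1], [2, -1]].
A³ = P·diag(125, 27)·P⁻¹ = [[-71, 98], [-196, 223]].
The requested entry is -71.

-71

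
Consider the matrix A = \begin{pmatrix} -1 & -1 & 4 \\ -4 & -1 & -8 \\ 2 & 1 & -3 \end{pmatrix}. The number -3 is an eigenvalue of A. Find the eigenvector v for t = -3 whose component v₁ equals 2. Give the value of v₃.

A + 3I = [[2, -1, 4], [-4, 2, -8], [2, 1, 0]].
Solving (A + 3I)v = 0 gives the eigenspace spanned by (2, -4, -2).
With v₁ = 2, v = (2, -4, -2), so v₃ = -2.

-2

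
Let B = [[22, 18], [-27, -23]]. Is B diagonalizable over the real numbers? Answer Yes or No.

Characteristic polynomial: p(t) = t^2 + t - 20 = (t - 4)(t + 5).
All 2 eigenvalues are distinct, so B is diagonalizable.

Yes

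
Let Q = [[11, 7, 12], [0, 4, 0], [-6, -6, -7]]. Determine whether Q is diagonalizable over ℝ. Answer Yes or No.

Yes

Characteristic polynomial: p(r) = r^3 - 8r^2 + 11r + 20 = (r - 5)(r - 4)(r + 1).
All 3 eigenvalues are distinct, so Q is diagonalizable.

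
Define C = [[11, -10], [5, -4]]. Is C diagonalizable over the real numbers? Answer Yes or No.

Characteristic polynomial: p(s) = s^2 - 7s + 6 = (s - 6)(s - 1).
All 2 eigenvalues are distinct, so C is diagonalizable.

Yes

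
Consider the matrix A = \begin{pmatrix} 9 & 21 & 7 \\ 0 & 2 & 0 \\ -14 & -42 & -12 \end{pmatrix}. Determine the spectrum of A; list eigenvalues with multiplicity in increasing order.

Characteristic polynomial: p(t) = t^3 + t^2 - 16t + 20 = (t - 2)^2(t + 5).
Roots (with multiplicity): -5, 2, 2.

-5, 2, 2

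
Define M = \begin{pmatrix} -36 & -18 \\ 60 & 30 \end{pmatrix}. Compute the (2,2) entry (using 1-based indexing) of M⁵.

38880

Characteristic polynomial: λ^2 + 6λ = λ(λ + 6), so the eigenvalues are -6, 0.
λ=0: eigenvector (1, -2).
λ=-6: eigenvector (3, -5).
P = [[1, 3], [-2, -5]], D = diag(0, -6), P⁻¹ = [[-5, -3], [2, 1]].
M⁵ = P·diag(0, -7776)·P⁻¹ = [[-46656, -23328], [77760, 38880]].
The requested entry is 38880.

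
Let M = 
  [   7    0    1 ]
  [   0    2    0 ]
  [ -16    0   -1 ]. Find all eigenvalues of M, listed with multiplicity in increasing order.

2, 3, 3

Characteristic polynomial: p(λ) = λ^3 - 8λ^2 + 21λ - 18 = (λ - 3)^2(λ - 2).
Roots (with multiplicity): 2, 3, 3.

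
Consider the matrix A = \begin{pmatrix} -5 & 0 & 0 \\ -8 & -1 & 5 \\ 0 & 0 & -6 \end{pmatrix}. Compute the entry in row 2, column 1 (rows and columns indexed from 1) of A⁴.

Characteristic polynomial: r^3 + 12r^2 + 41r + 30 = (r + 1)(r + 5)(r + 6), so the eigenvalues are -6, -5, -1.
r=-6: eigenvector (0, -1, 1).
r=-1: eigenvector (0, 1, 0).
r=-5: eigenvector (1, 2, 0).
P = [[0, 0, 1], [-1, 1, 2], [1, 0, 0]], D = diag(-6, -1, -5), P⁻¹ = [[0, 0, 1], [-2, 1, 1], [1, 0, 0]].
A⁴ = P·diag(1296, 1, 625)·P⁻¹ = [[625, 0, 0], [1248, 1, -1295], [0, 0, 1296]].
The requested entry is 1248.

1248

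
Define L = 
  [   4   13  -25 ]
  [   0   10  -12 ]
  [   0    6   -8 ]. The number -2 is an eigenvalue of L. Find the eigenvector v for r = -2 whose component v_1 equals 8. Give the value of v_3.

L + 2I = [[6, 13, -25], [0, 12, -12], [0, 6, -6]].
Solving (L + 2I)v = 0 gives the eigenspace spanned by (8, 4, 4).
With v_1 = 8, v = (8, 4, 4), so v_3 = 4.

4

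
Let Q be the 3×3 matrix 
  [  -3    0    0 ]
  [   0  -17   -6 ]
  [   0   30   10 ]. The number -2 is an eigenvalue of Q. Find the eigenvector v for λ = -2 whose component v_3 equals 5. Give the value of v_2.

Q + 2I = [[-1, 0, 0], [0, -15, -6], [0, 30, 12]].
Solving (Q + 2I)v = 0 gives the eigenspace spanned by (0, -2, 5).
With v_3 = 5, v = (0, -2, 5), so v_2 = -2.

-2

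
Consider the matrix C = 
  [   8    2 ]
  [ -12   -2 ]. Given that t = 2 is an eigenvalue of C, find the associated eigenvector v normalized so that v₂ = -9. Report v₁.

3

C − 2I = [[6, 2], [-12, -4]].
Solving (C − 2I)v = 0 gives the eigenspace spanned by (3, -9).
With v₂ = -9, v = (3, -9), so v₁ = 3.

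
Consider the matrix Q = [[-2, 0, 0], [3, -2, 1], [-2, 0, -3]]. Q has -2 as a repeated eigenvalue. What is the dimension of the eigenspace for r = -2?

1

Q + 2I = [[0, 0, 0], [3, 0, 1], [-2, 0, -1]].
This matrix has rank 2, so its null space has dimension 3 − 2 = 1.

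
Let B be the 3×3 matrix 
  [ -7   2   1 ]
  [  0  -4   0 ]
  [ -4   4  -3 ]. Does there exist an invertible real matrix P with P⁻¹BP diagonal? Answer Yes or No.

Characteristic polynomial: p(s) = s^3 + 14s^2 + 65s + 100 = (s + 4)(s + 5)^2.
s = -5 has algebraic multiplicity 2; rank(B + 5I) = 2, so geometric multiplicity = 1.
Geometric multiplicity < algebraic multiplicity, so B is not diagonalizable.

No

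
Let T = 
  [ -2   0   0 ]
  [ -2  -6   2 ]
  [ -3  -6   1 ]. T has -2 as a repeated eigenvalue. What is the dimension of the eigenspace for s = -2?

2

T + 2I = [[0, 0, 0], [-2, -4, 2], [-3, -6, 3]].
This matrix has rank 1, so its null space has dimension 3 − 1 = 2.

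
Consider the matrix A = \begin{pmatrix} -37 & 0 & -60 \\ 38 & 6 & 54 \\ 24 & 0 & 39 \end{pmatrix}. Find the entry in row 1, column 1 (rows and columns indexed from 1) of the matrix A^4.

Characteristic polynomial: r^3 - 8r^2 + 9r + 18 = (r - 6)(r - 3)(r + 1), so the eigenvalues are -1, 3, 6.
r=3: eigenvector (3, -2, -2).
r=6: eigenvector (0, 1, 0).
r=-1: eigenvector (5, -4, -3).
P = [[3, 0, 5], [-2, 1, -4], [-2, 0, -3]], D = diag(3, 6, -1), P⁻¹ = [[-3, 0, -5], [2, 1, 2], [2, 0, 3]].
A⁴ = P·diag(81, 1296, 1)·P⁻¹ = [[-719, 0, -1200], [3070, 1296, 3390], [480, 0, 801]].
The requested entry is -719.

-719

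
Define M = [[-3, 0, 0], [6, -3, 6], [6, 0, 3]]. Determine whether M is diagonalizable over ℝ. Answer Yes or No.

Yes

Characteristic polynomial: p(λ) = λ^3 + 3λ^2 - 9λ - 27 = (λ - 3)(λ + 3)^2.
λ = -3 has algebraic multiplicity 2; rank(M + 3I) = 1, so geometric multiplicity = 2.
Every eigenvalue has geometric = algebraic multiplicity, so M is diagonalizable.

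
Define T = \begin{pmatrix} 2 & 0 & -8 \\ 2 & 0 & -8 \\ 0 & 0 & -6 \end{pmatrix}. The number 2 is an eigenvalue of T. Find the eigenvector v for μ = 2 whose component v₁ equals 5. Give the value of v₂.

5

T − 2I = [[0, 0, -8], [2, -2, -8], [0, 0, -8]].
Solving (T − 2I)v = 0 gives the eigenspace spanned by (5, 5, 0).
With v₁ = 5, v = (5, 5, 0), so v₂ = 5.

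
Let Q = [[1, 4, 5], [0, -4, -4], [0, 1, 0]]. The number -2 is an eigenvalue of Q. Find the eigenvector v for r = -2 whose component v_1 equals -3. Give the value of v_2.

Q + 2I = [[3, 4, 5], [0, -2, -4], [0, 1, 2]].
Solving (Q + 2I)v = 0 gives the eigenspace spanned by (-3, 6, -3).
With v_1 = -3, v = (-3, 6, -3), so v_2 = 6.

6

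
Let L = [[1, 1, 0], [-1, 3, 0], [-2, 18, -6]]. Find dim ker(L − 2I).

1

L − 2I = [[-1, 1, 0], [-1, 1, 0], [-2, 18, -8]].
This matrix has rank 2, so its null space has dimension 3 − 2 = 1.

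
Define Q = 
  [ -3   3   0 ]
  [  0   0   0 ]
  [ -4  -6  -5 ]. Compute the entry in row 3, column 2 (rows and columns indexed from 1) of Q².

Characteristic polynomial: μ^3 + 8μ^2 + 15μ = μ(μ + 3)(μ + 5), so the eigenvalues are -5, -3, 0.
μ=-3: eigenvector (1, 0, -2).
μ=0: eigenvector (1, 1, -2).
μ=-5: eigenvector (0, 0, 1).
P = [[1, 1, 0], [0, 1, 0], [-2, -2, 1]], D = diag(-3, 0, -5), P⁻¹ = [[1, -1, 0], [0, 1, 0], [2, 0, 1]].
Q² = P·diag(9, 0, 25)·P⁻¹ = [[9, -9, 0], [0, 0, 0], [32, 18, 25]].
The requested entry is 18.

18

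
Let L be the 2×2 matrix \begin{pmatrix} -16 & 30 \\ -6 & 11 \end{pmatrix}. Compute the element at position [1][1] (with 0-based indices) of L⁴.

Characteristic polynomial: t^2 + 5t + 4 = (t + 1)(t + 4), so the eigenvalues are -4, -1.
t=-4: eigenvector (5, 2).
t=-1: eigenvector (2, 1).
P = [[5, 2], [2, 1]], D = diag(-4, -1), P⁻¹ = [[1, -2], [-2, 5]].
L⁴ = P·diag(256, 1)·P⁻¹ = [[1276, -2550], [510, -1019]].
The requested entry is -1019.

-1019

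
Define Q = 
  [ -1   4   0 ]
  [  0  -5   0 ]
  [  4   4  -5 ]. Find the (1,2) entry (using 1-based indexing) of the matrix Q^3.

Characteristic polynomial: s^3 + 11s^2 + 35s + 25 = (s + 1)(s + 5)^2, so the eigenvalues are -5, -5, -1.
s=-1: eigenvector (1, 0, 1).
s=-5: eigenvector (-1, 1, -1).
s=-5: eigenvector (-2, 2, -1).
P = [[1, -1, -2], [0, 1, 2], [1, -1, -1]], D = diag(-1, -5, -5), P⁻¹ = [[1, 1, 0], [2, 1, -2], [-1, 0, 1]].
Q³ = P·diag(-1, -125, -125)·P⁻¹ = [[-1, 124, 0], [0, -125, 0], [124, 124, -125]].
The requested entry is 124.

124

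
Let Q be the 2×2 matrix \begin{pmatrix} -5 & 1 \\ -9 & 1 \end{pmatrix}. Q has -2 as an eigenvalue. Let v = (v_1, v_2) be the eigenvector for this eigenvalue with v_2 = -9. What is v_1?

Q + 2I = [[-3, 1], [-9, 3]].
Solving (Q + 2I)v = 0 gives the eigenspace spanned by (-3, -9).
With v_2 = -9, v = (-3, -9), so v_1 = -3.

-3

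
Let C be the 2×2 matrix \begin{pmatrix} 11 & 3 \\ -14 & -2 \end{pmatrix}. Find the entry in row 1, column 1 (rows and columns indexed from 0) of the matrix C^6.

-65078

Characteristic polynomial: λ^2 - 9λ + 20 = (λ - 5)(λ - 4), so the eigenvalues are 4, 5.
λ=5: eigenvector (1, -2).
λ=4: eigenvector (-3, 7).
P = [[1, -3], [-2, 7]], D = diag(5, 4), P⁻¹ = [[7, 3], [2, 1]].
C⁶ = P·diag(15625, 4096)·P⁻¹ = [[84799, 34587], [-161406, -65078]].
The requested entry is -65078.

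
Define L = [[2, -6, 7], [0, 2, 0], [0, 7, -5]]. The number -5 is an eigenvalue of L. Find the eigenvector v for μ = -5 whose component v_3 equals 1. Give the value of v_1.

-1

L + 5I = [[7, -6, 7], [0, 7, 0], [0, 7, 0]].
Solving (L + 5I)v = 0 gives the eigenspace spanned by (-1, 0, 1).
With v_3 = 1, v = (-1, 0, 1), so v_1 = -1.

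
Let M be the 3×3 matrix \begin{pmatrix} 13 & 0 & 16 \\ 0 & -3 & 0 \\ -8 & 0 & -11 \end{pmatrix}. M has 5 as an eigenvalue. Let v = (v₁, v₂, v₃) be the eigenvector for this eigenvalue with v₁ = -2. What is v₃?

M − 5I = [[8, 0, 16], [0, -8, 0], [-8, 0, -16]].
Solving (M − 5I)v = 0 gives the eigenspace spanned by (-2, 0, 1).
With v₁ = -2, v = (-2, 0, 1), so v₃ = 1.

1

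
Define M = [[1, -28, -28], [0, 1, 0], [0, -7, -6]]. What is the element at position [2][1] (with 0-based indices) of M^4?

Characteristic polynomial: t^3 + 4t^2 - 11t + 6 = (t - 1)^2(t + 6), so the eigenvalues are -6, 1, 1.
t=1: eigenvector (1, 0, 0).
t=1: eigenvector (-4, 1, -1).
t=-6: eigenvector (4, 0, 1).
P = [[1, -4, 4], [0, 1, 0], [0, -1, 1]], D = diag(1, 1, -6), P⁻¹ = [[1, 0, -4], [0, 1, 0], [0, 1, 1]].
M⁴ = P·diag(1, 1, 1296)·P⁻¹ = [[1, 5180, 5180], [0, 1, 0], [0, 1295, 1296]].
The requested entry is 1295.

1295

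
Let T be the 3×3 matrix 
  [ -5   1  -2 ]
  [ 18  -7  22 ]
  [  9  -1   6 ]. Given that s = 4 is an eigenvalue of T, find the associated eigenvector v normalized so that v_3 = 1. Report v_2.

T − 4I = [[-9, 1, -2], [18, -11, 22], [9, -1, 2]].
Solving (T − 4I)v = 0 gives the eigenspace spanned by (0, 2, 1).
With v_3 = 1, v = (0, 2, 1), so v_2 = 2.

2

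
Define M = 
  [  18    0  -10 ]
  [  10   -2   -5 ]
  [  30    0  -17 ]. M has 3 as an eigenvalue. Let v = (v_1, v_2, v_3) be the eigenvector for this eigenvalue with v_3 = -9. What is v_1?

-6

M − 3I = [[15, 0, -10], [10, -5, -5], [30, 0, -20]].
Solving (M − 3I)v = 0 gives the eigenspace spanned by (-6, -3, -9).
With v_3 = -9, v = (-6, -3, -9), so v_1 = -6.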